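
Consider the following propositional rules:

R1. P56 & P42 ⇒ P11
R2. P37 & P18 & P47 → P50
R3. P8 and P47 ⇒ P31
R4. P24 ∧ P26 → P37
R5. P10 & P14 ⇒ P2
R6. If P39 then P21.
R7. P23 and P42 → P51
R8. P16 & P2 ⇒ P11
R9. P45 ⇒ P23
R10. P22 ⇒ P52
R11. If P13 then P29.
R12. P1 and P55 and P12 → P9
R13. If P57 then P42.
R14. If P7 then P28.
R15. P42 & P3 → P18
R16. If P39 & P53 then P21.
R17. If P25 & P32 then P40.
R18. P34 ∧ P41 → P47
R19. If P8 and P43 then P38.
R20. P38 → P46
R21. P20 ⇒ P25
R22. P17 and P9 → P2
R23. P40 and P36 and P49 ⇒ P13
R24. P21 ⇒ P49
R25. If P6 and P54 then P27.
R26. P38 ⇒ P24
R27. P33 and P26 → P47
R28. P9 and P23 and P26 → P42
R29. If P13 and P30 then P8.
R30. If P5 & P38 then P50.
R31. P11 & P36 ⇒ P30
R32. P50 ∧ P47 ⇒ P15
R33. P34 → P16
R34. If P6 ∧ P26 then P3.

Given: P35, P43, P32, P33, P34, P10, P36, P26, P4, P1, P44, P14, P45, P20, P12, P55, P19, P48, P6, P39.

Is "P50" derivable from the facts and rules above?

P2  (by R5: P10, P14)
P21  (by R6: P39)
P23  (by R9: P45)
P9  (by R12: P1, P55, P12)
P25  (by R21: P20)
P49  (by R24: P21)
P47  (by R27: P33, P26)
P42  (by R28: P9, P23, P26)
P16  (by R33: P34)
P3  (by R34: P6, P26)
P11  (by R8: P16, P2)
P18  (by R15: P42, P3)
P40  (by R17: P25, P32)
P13  (by R23: P40, P36, P49)
P30  (by R31: P11, P36)
P8  (by R29: P13, P30)
P38  (by R19: P8, P43)
P24  (by R26: P38)
P37  (by R4: P24, P26)
P50  (by R2: P37, P18, P47)

Yes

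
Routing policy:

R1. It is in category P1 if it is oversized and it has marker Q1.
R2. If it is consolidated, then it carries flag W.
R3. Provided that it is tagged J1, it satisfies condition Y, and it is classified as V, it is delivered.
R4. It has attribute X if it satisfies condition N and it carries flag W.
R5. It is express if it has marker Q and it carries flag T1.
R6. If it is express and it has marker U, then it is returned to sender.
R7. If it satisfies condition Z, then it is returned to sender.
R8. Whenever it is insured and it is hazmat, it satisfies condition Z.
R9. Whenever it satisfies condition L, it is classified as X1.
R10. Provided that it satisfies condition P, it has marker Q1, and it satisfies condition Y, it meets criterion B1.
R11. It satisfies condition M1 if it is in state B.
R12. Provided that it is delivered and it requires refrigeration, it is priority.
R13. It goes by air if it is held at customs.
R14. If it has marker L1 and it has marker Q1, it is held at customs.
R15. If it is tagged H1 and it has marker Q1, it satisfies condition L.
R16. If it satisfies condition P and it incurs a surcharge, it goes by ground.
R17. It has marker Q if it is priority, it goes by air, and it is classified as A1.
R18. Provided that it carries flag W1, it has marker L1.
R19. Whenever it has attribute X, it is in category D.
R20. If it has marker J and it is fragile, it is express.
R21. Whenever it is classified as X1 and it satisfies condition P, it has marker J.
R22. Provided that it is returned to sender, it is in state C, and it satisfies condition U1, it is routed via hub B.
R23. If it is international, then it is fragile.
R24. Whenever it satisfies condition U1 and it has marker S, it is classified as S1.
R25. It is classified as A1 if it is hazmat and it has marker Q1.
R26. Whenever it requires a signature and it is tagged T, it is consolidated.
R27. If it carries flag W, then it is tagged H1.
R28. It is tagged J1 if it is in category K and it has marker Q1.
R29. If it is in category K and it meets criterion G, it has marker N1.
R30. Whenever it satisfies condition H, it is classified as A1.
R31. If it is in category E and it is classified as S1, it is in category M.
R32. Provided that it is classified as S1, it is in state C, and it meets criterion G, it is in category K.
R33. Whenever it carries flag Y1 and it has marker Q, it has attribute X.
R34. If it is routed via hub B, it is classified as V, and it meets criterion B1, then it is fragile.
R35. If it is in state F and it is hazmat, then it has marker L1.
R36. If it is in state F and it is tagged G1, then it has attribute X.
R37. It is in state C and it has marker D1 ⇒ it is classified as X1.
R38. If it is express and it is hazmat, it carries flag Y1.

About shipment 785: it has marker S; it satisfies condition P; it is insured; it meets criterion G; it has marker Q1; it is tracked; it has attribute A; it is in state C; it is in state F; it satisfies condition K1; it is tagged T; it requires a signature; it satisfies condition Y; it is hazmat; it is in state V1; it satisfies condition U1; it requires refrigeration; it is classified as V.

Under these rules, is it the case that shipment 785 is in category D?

Yes

By R8 (it is insured, it is hazmat): it satisfies condition Z.
By R10 (it satisfies condition P, it has marker Q1, it satisfies condition Y): it meets criterion B1.
By R24 (it satisfies condition U1, it has marker S): it is classified as S1.
By R25 (it is hazmat, it has marker Q1): it is classified as A1.
By R26 (it requires a signature, it is tagged T): it is consolidated.
By R32 (it is classified as S1, it is in state C, it meets criterion G): it is in category K.
By R35 (it is in state F, it is hazmat): it has marker L1.
By R2 (it is consolidated): it carries flag W.
By R7 (it satisfies condition Z): it is returned to sender.
By R14 (it has marker L1, it has marker Q1): it is held at customs.
By R22 (it is returned to sender, it is in state C, it satisfies condition U1): it is routed via hub B.
By R27 (it carries flag W): it is tagged H1.
By R28 (it is in category K, it has marker Q1): it is tagged J1.
By R34 (it is routed via hub B, it is classified as V, it meets criterion B1): it is fragile.
By R3 (it is tagged J1, it satisfies condition Y, it is classified as V): it is delivered.
By R12 (it is delivered, it requires refrigeration): it is priority.
By R13 (it is held at customs): it goes by air.
By R15 (it is tagged H1, it has marker Q1): it satisfies condition L.
By R17 (it is priority, it goes by air, it is classified as A1): it has marker Q.
By R9 (it satisfies condition L): it is classified as X1.
By R21 (it is classified as X1, it satisfies condition P): it has marker J.
By R20 (it has marker J, it is fragile): it is express.
By R38 (it is express, it is hazmat): it carries flag Y1.
By R33 (it carries flag Y1, it has marker Q): it has attribute X.
By R19 (it has attribute X): it is in category D.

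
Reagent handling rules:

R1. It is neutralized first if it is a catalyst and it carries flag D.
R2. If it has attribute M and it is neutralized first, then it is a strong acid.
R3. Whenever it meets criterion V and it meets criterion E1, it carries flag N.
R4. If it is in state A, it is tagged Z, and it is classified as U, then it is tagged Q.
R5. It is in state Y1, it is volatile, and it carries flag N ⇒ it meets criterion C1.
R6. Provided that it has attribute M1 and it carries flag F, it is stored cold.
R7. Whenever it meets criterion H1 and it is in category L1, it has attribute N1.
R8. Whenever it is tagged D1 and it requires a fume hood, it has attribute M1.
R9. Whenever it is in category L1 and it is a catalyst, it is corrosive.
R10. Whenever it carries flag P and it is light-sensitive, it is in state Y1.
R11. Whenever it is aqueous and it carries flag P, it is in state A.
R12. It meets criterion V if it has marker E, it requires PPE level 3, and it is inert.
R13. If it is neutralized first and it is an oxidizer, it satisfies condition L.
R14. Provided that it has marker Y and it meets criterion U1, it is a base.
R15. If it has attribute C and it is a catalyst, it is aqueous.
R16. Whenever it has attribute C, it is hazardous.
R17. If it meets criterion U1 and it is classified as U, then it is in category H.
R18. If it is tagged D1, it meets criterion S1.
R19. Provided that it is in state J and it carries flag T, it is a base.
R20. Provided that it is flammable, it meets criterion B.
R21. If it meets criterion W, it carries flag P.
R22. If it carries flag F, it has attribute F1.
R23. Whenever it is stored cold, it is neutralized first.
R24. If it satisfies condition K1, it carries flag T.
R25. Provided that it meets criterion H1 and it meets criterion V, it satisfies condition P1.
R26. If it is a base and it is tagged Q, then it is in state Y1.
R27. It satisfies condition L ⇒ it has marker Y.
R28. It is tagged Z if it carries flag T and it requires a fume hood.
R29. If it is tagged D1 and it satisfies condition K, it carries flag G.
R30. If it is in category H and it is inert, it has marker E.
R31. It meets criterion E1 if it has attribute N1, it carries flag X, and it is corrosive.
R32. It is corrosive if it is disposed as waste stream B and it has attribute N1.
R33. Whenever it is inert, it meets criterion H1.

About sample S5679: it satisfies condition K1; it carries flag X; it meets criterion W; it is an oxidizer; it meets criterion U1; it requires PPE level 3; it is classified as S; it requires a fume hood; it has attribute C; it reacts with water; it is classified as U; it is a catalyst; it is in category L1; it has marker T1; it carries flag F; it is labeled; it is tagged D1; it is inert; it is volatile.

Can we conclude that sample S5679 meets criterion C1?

By R8 (it is tagged D1, it requires a fume hood): it has attribute M1.
By R9 (it is in category L1, it is a catalyst): it is corrosive.
By R15 (it has attribute C, it is a catalyst): it is aqueous.
By R17 (it meets criterion U1, it is classified as U): it is in category H.
By R21 (it meets criterion W): it carries flag P.
By R24 (it satisfies condition K1): it carries flag T.
By R28 (it carries flag T, it requires a fume hood): it is tagged Z.
By R30 (it is in category H, it is inert): it has marker E.
By R33 (it is inert): it meets criterion H1.
By R6 (it has attribute M1, it carries flag F): it is stored cold.
By R7 (it meets criterion H1, it is in category L1): it has attribute N1.
By R11 (it is aqueous, it carries flag P): it is in state A.
By R12 (it has marker E, it requires PPE level 3, it is inert): it meets criterion V.
By R23 (it is stored cold): it is neutralized first.
By R31 (it has attribute N1, it carries flag X, it is corrosive): it meets criterion E1.
By R3 (it meets criterion V, it meets criterion E1): it carries flag N.
By R4 (it is in state A, it is tagged Z, it is classified as U): it is tagged Q.
By R13 (it is neutralized first, it is an oxidizer): it satisfies condition L.
By R27 (it satisfies condition L): it has marker Y.
By R14 (it has marker Y, it meets criterion U1): it is a base.
By R26 (it is a base, it is tagged Q): it is in state Y1.
By R5 (it is in state Y1, it is volatile, it carries flag N): it meets criterion C1.

Yes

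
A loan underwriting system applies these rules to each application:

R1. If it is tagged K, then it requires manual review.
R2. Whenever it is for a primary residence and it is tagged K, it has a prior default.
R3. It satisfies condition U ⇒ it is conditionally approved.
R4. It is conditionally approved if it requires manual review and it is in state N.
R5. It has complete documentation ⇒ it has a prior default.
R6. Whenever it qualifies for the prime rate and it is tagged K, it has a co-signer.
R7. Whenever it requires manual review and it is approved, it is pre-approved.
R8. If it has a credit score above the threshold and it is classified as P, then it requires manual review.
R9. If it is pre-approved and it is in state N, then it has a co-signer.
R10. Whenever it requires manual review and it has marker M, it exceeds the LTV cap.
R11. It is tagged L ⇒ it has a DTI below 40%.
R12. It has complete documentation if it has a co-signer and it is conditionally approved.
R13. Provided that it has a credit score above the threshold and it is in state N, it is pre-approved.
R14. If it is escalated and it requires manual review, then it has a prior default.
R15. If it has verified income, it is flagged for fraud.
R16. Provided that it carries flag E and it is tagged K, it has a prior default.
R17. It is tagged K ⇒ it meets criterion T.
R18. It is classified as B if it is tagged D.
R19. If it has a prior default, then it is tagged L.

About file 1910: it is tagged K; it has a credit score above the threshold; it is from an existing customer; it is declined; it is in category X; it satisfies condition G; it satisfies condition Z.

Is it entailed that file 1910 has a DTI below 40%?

No

Forward chaining from the given facts derives: requires manual review, meets criterion T.
The only rule concluding "it has a DTI below 40%" is R11, which needs "it is tagged L"; that is never established.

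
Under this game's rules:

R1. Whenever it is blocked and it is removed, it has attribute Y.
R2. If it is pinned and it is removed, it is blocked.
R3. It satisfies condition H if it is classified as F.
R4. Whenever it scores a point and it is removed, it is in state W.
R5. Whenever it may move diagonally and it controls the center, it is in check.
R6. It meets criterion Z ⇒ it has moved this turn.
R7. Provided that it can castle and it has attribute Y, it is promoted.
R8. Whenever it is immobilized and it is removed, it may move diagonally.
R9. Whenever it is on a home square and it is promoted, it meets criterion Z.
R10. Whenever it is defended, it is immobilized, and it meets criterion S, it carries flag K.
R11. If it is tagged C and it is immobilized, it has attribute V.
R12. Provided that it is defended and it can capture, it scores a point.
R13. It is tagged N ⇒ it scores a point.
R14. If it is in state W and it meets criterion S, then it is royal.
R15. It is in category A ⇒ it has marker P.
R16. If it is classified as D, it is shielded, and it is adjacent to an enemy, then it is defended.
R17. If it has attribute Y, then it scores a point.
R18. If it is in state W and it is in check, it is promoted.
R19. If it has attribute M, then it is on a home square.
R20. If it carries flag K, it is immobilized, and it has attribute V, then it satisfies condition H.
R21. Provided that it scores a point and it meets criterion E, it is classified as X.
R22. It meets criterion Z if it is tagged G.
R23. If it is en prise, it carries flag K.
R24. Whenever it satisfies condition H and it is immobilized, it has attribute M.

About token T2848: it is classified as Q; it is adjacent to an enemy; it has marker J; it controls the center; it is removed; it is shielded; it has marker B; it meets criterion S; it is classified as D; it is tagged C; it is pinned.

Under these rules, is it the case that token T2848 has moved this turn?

No

Forward chaining from the given facts derives: is blocked, is defended, has attribute Y, scores a point, is in state W, is royal.
The only rule concluding "it has moved this turn" is R6, which needs "it meets criterion Z"; that is never established.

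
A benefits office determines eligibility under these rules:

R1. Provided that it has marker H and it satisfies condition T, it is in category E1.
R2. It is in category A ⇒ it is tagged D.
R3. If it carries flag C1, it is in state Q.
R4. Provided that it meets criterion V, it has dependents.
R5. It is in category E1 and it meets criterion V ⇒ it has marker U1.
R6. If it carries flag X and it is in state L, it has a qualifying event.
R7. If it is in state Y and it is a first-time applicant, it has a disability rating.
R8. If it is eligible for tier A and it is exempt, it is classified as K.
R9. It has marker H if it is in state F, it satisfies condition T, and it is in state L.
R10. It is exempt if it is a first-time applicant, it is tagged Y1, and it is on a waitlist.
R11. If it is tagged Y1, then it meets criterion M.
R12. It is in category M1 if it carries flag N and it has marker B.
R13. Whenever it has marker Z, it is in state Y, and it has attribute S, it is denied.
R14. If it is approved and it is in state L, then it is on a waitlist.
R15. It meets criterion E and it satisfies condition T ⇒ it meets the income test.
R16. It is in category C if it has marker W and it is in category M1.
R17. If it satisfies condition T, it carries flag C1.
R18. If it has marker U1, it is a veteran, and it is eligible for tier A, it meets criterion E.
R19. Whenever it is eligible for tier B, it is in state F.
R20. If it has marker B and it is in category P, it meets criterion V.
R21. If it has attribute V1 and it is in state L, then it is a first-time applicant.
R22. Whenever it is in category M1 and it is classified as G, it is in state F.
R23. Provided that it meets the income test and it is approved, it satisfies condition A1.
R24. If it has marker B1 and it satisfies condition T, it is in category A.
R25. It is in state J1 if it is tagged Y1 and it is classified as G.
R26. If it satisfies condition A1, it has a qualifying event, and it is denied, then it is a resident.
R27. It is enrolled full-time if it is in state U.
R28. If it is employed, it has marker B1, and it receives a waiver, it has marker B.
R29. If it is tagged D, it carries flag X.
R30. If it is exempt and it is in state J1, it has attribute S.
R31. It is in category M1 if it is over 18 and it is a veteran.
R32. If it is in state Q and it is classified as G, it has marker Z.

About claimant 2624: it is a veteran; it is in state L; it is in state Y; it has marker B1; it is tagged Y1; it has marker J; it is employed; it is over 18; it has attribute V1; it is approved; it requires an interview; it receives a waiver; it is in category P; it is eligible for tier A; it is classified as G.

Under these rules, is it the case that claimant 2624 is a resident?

Forward chaining from the given facts derives: meets criterion M, is on a waitlist, is a first-time applicant, is in state J1, has marker B, is in category M1, has a disability rating, is exempt, meets criterion V, is in state F, has attribute S, has dependents, is classified as K.
The only rule concluding "it is a resident" is R26, which needs "it satisfies condition A1"; that is never established.

No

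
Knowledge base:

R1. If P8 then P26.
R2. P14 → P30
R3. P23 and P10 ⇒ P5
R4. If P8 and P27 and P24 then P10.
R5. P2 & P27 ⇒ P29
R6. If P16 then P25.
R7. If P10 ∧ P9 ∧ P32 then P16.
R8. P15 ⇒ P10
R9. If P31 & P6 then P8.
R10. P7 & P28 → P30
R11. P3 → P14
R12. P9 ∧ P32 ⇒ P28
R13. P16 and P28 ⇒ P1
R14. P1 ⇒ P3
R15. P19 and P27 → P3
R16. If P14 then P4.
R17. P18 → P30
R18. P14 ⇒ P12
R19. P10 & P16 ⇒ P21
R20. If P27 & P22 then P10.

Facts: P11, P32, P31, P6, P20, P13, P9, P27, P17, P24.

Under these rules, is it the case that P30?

Yes

P8  (by R9: P31, P6)
P28  (by R12: P9, P32)
P10  (by R4: P8, P27, P24)
P16  (by R7: P10, P9, P32)
P1  (by R13: P16, P28)
P3  (by R14: P1)
P14  (by R11: P3)
P30  (by R2: P14)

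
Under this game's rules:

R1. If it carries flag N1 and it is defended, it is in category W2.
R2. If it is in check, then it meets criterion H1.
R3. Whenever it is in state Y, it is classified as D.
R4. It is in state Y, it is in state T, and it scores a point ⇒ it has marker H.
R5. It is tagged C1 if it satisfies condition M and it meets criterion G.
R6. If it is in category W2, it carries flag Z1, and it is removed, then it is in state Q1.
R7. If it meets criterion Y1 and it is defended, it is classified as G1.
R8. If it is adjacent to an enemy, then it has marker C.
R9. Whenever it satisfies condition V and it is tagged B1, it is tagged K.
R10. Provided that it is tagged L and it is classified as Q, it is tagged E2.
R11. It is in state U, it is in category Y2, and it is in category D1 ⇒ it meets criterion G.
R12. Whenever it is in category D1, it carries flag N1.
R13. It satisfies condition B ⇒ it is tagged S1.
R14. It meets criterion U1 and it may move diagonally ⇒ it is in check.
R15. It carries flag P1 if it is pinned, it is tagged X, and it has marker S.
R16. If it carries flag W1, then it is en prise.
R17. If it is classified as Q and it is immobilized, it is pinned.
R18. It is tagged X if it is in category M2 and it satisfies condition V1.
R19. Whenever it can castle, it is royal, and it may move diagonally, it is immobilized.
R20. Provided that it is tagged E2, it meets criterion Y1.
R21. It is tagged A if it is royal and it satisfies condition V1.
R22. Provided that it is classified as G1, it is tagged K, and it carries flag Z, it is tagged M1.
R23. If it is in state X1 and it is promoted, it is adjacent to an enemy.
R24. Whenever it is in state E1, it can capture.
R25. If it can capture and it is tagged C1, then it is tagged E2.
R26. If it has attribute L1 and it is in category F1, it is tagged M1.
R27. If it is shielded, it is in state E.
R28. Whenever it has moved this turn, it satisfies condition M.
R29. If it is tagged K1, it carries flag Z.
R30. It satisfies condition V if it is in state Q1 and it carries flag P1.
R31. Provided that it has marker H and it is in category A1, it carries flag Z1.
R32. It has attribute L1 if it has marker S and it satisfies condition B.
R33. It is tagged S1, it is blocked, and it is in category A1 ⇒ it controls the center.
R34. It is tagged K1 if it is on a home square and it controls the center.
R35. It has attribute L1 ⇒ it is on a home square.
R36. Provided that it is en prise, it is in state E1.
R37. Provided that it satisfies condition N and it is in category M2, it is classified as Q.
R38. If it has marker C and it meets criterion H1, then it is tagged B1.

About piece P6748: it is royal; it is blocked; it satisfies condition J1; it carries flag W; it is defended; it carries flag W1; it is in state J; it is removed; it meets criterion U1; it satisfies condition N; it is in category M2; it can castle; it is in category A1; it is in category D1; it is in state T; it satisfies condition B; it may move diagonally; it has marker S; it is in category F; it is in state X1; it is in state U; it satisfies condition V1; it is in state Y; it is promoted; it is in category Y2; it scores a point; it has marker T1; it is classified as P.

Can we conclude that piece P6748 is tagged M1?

Forward chaining from the given facts derives: is classified as D, has marker H, meets criterion G, carries flag N1, is tagged S1, is in check, is en prise, is tagged X, is immobilized, is tagged A, is adjacent to an enemy, carries flag Z1, has attribute L1, controls the center, is on a home square, is in state E1, is classified as Q, is in category W2, meets criterion H1, is in state Q1, has marker C, is pinned, can capture, is tagged K1, is tagged B1, carries flag P1, carries flag Z, satisfies condition V, is tagged K.
Rules concluding "it is tagged M1": R22 needs "it is classified as G1"; R26 needs "it is in category F1" — none of these are established.

No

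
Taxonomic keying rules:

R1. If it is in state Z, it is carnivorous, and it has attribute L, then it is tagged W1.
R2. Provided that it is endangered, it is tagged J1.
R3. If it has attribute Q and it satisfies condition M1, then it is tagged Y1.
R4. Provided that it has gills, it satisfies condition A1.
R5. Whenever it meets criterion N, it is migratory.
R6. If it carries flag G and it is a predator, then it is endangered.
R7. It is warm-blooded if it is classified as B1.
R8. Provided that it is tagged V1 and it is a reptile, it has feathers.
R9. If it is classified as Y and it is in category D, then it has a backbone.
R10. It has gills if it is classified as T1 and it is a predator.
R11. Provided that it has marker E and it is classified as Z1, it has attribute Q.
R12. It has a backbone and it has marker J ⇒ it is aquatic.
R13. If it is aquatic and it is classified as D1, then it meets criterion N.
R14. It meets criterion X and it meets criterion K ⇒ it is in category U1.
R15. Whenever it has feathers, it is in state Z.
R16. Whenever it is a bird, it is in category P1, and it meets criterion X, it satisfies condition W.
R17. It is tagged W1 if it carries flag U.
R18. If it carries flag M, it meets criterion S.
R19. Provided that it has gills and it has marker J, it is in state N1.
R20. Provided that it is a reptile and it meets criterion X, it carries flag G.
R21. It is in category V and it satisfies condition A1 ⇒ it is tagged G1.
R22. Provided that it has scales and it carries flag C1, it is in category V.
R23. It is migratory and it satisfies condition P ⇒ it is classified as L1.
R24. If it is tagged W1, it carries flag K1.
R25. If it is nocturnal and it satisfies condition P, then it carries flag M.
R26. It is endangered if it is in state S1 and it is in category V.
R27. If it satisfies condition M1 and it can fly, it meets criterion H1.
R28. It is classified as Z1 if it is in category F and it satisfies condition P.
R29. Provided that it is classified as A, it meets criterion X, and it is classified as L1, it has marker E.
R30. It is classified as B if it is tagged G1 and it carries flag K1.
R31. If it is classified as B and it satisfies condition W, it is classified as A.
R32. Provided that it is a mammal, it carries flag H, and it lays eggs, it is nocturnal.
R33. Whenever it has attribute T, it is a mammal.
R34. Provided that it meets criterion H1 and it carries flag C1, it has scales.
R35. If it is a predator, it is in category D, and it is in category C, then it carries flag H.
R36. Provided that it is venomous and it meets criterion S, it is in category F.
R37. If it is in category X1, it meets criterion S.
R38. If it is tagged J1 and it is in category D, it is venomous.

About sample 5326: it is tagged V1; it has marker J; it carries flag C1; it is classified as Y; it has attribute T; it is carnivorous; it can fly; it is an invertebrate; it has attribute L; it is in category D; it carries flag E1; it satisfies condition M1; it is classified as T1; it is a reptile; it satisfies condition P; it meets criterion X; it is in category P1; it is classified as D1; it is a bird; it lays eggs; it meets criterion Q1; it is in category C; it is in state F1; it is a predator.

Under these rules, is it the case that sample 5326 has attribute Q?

By R8 (it is tagged V1, it is a reptile): it has feathers.
By R9 (it is classified as Y, it is in category D): it has a backbone.
By R10 (it is classified as T1, it is a predator): it has gills.
By R12 (it has a backbone, it has marker J): it is aquatic.
By R13 (it is aquatic, it is classified as D1): it meets criterion N.
By R15 (it has feathers): it is in state Z.
By R16 (it is a bird, it is in category P1, it meets criterion X): it satisfies condition W.
By R20 (it is a reptile, it meets criterion X): it carries flag G.
By R27 (it satisfies condition M1, it can fly): it meets criterion H1.
By R33 (it has attribute T): it is a mammal.
By R34 (it meets criterion H1, it carries flag C1): it has scales.
By R35 (it is a predator, it is in category D, it is in category C): it carries flag H.
By R1 (it is in state Z, it is carnivorous, it has attribute L): it is tagged W1.
By R4 (it has gills): it satisfies condition A1.
By R5 (it meets criterion N): it is migratory.
By R6 (it carries flag G, it is a predator): it is endangered.
By R22 (it has scales, it carries flag C1): it is in category V.
By R23 (it is migratory, it satisfies condition P): it is classified as L1.
By R24 (it is tagged W1): it carries flag K1.
By R32 (it is a mammal, it carries flag H, it lays eggs): it is nocturnal.
By R2 (it is endangered): it is tagged J1.
By R21 (it is in category V, it satisfies condition A1): it is tagged G1.
By R25 (it is nocturnal, it satisfies condition P): it carries flag M.
By R30 (it is tagged G1, it carries flag K1): it is classified as B.
By R31 (it is classified as B, it satisfies condition W): it is classified as A.
By R38 (it is tagged J1, it is in category D): it is venomous.
By R18 (it carries flag M): it meets criterion S.
By R29 (it is classified as A, it meets criterion X, it is classified as L1): it has marker E.
By R36 (it is venomous, it meets criterion S): it is in category F.
By R28 (it is in category F, it satisfies condition P): it is classified as Z1.
By R11 (it has marker E, it is classified as Z1): it has attribute Q.

Yes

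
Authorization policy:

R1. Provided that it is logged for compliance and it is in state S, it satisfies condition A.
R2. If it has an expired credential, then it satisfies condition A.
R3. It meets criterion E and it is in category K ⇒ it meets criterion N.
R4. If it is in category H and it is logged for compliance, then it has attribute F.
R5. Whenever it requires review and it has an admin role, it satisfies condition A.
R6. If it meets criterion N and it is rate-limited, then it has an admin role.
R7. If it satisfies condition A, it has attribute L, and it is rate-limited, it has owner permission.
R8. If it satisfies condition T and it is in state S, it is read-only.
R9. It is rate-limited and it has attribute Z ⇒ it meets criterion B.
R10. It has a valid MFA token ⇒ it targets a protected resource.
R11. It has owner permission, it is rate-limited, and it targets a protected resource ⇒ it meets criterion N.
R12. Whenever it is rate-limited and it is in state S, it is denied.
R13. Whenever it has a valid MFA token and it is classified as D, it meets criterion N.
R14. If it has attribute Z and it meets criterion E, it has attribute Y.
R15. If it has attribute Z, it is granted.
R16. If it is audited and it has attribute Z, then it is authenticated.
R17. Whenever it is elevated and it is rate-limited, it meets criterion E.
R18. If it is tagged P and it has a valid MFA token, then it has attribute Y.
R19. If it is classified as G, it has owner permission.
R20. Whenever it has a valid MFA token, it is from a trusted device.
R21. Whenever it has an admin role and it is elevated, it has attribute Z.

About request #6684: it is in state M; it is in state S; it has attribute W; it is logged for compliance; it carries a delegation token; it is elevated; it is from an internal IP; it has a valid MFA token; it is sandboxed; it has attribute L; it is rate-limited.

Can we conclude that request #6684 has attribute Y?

By R1 (it is logged for compliance, it is in state S): it satisfies condition A.
By R7 (it satisfies condition A, it has attribute L, it is rate-limited): it has owner permission.
By R10 (it has a valid MFA token): it targets a protected resource.
By R11 (it has owner permission, it is rate-limited, it targets a protected resource): it meets criterion N.
By R17 (it is elevated, it is rate-limited): it meets criterion E.
By R6 (it meets criterion N, it is rate-limited): it has an admin role.
By R21 (it has an admin role, it is elevated): it has attribute Z.
By R14 (it has attribute Z, it meets criterion E): it has attribute Y.

Yes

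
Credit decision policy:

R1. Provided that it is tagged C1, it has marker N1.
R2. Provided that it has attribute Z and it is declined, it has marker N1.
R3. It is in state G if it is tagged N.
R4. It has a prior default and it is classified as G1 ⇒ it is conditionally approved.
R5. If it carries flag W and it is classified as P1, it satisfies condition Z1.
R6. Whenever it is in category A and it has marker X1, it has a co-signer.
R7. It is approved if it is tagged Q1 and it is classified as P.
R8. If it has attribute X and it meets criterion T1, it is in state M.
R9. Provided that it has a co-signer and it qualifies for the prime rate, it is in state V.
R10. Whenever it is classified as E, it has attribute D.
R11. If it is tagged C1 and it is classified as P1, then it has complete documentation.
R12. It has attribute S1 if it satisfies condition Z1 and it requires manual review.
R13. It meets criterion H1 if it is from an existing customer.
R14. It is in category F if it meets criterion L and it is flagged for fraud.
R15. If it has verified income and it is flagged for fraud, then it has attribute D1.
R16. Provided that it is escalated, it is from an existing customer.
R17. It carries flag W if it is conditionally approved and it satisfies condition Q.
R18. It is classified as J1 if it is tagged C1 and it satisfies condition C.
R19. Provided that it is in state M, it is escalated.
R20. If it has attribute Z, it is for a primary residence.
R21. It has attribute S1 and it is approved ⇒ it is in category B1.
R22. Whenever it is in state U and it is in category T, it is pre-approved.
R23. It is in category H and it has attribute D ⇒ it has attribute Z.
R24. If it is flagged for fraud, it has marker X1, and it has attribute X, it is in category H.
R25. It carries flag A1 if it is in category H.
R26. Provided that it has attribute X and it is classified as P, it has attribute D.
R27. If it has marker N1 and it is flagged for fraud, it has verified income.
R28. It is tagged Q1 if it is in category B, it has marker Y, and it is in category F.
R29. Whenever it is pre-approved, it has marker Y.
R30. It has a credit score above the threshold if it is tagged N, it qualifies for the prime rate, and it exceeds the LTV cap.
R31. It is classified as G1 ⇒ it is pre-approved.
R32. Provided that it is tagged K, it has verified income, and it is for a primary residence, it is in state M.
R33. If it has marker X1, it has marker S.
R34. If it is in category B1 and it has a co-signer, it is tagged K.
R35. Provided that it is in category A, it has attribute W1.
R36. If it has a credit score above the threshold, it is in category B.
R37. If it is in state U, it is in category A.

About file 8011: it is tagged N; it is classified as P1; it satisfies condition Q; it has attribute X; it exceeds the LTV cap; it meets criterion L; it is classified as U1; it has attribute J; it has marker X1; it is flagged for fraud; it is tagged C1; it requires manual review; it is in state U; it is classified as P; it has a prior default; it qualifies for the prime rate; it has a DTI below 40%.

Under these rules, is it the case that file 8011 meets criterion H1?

No

Forward chaining from the given facts derives: has marker N1, is in state G, has complete documentation, is in category F, is in category H, carries flag A1, has attribute D, has verified income, has a credit score above the threshold, has marker S, is in category B, is in category A, has a co-signer, is in state V, has attribute D1, has attribute Z, has attribute W1, is for a primary residence.
The only rule concluding "it meets criterion H1" is R13, which needs "it is from an existing customer"; that is never established.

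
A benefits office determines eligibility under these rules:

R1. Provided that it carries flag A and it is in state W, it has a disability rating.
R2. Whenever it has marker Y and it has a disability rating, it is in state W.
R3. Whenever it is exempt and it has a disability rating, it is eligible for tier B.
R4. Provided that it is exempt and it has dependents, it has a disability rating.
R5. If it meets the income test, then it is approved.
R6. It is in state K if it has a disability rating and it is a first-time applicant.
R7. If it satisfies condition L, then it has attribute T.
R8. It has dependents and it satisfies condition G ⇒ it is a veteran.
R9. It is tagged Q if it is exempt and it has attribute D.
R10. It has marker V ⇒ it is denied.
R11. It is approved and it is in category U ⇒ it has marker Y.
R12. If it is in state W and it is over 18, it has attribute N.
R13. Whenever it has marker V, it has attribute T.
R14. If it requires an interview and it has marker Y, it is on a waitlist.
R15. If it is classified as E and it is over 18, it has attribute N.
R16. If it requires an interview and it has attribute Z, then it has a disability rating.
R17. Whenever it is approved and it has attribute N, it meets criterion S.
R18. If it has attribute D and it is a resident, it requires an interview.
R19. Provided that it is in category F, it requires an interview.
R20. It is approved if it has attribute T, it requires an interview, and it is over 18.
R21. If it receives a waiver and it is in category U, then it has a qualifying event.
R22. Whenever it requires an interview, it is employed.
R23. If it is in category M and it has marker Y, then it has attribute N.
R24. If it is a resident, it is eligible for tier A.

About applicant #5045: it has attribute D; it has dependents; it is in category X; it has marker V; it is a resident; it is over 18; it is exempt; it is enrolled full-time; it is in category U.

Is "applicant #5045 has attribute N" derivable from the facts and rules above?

By R4 (it is exempt, it has dependents): it has a disability rating.
By R13 (it has marker V): it has attribute T.
By R18 (it has attribute D, it is a resident): it requires an interview.
By R20 (it has attribute T, it requires an interview, it is over 18): it is approved.
By R11 (it is approved, it is in category U): it has marker Y.
By R2 (it has marker Y, it has a disability rating): it is in state W.
By R12 (it is in state W, it is over 18): it has attribute N.

Yes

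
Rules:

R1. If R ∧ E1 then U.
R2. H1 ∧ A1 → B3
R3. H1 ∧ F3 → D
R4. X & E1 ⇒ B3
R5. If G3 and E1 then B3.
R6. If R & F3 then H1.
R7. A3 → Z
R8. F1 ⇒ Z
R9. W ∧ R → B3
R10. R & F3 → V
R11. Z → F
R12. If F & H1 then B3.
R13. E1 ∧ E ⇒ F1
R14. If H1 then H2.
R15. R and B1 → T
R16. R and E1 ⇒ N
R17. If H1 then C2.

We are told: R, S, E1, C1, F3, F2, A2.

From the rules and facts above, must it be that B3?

No

Forward chaining from the given facts derives: U, H1, V, H2, N, C2, D.
Rules concluding B3: R2 needs A1; R4 needs X; R5 needs G3; R9 needs W; R12 needs F — none of these are established.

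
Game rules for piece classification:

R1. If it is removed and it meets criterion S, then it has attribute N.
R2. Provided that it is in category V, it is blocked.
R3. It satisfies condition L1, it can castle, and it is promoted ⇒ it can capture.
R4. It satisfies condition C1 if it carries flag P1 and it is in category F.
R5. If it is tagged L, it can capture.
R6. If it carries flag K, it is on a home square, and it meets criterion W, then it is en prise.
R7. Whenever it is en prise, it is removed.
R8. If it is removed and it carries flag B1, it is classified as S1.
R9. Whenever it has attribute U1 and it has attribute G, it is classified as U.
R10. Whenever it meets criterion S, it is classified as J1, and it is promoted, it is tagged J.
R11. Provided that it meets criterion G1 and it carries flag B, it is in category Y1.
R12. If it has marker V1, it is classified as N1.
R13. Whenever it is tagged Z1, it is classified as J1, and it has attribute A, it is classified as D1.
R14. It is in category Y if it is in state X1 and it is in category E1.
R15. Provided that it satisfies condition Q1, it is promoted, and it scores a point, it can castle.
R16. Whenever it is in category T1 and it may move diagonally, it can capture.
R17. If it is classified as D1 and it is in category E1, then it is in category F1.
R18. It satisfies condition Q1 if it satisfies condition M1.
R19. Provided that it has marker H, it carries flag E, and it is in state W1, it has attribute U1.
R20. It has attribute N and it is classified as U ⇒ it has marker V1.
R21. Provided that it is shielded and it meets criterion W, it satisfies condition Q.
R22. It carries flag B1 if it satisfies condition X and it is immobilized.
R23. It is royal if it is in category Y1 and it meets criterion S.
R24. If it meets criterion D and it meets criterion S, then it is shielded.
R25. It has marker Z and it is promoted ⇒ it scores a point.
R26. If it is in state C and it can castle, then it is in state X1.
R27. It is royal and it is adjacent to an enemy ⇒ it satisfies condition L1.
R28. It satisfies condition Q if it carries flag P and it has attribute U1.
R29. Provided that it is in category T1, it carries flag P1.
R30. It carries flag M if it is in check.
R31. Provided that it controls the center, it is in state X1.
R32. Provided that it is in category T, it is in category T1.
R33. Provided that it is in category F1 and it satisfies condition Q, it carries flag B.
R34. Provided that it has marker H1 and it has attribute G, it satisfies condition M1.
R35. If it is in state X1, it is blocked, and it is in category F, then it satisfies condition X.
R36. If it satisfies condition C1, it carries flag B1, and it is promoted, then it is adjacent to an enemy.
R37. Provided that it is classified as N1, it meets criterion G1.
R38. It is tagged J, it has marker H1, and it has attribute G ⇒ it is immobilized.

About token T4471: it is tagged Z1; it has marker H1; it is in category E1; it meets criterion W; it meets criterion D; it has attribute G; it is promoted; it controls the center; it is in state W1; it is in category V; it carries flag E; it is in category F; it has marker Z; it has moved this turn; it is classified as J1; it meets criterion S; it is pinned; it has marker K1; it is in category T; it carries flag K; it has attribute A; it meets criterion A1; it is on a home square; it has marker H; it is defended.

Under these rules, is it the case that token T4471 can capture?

Yes

By R2 (it is in category V): it is blocked.
By R6 (it carries flag K, it is on a home square, it meets criterion W): it is en prise.
By R7 (it is en prise): it is removed.
By R10 (it meets criterion S, it is classified as J1, it is promoted): it is tagged J.
By R13 (it is tagged Z1, it is classified as J1, it has attribute A): it is classified as D1.
By R17 (it is classified as D1, it is in category E1): it is in category F1.
By R19 (it has marker H, it carries flag E, it is in state W1): it has attribute U1.
By R24 (it meets criterion D, it meets criterion S): it is shielded.
By R25 (it has marker Z, it is promoted): it scores a point.
By R31 (it controls the center): it is in state X1.
By R32 (it is in category T): it is in category T1.
By R34 (it has marker H1, it has attribute G): it satisfies condition M1.
By R35 (it is in state X1, it is blocked, it is in category F): it satisfies condition X.
By R38 (it is tagged J, it has marker H1, it has attribute G): it is immobilized.
By R1 (it is removed, it meets criterion S): it has attribute N.
By R9 (it has attribute U1, it has attribute G): it is classified as U.
By R18 (it satisfies condition M1): it satisfies condition Q1.
By R20 (it has attribute N, it is classified as U): it has marker V1.
By R21 (it is shielded, it meets criterion W): it satisfies condition Q.
By R22 (it satisfies condition X, it is immobilized): it carries flag B1.
By R29 (it is in category T1): it carries flag P1.
By R33 (it is in category F1, it satisfies condition Q): it carries flag B.
By R4 (it carries flag P1, it is in category F): it satisfies condition C1.
By R12 (it has marker V1): it is classified as N1.
By R15 (it satisfies condition Q1, it is promoted, it scores a point): it can castle.
By R36 (it satisfies condition C1, it carries flag B1, it is promoted): it is adjacent to an enemy.
By R37 (it is classified as N1): it meets criterion G1.
By R11 (it meets criterion G1, it carries flag B): it is in category Y1.
By R23 (it is in category Y1, it meets criterion S): it is royal.
By R27 (it is royal, it is adjacent to an enemy): it satisfies condition L1.
By R3 (it satisfies condition L1, it can castle, it is promoted): it can capture.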